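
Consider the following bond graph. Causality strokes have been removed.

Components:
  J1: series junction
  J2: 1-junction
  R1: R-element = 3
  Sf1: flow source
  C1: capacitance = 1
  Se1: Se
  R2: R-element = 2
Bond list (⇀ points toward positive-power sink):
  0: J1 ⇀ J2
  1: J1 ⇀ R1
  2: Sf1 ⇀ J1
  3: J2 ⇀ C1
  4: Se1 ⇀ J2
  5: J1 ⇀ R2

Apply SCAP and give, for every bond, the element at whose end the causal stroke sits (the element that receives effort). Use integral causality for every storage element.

β2 stroke→Sf1  (Sf1 (Sf) sets flow on bond)
β4 stroke→J2  (source Se1 imposes e)
β0 stroke→J1  (common-f at J1 fixed by 2)
β1 stroke→J1  (common-f at J1 fixed by 2)
β5 stroke→J1  (1-jn J1 has f-setter on 2)
β3 stroke→J2  (common-f at J2 fixed by 0)

bond 0 |J1
bond 1 |J1
bond 2 |Sf1
bond 3 |J2
bond 4 |J2
bond 5 |J1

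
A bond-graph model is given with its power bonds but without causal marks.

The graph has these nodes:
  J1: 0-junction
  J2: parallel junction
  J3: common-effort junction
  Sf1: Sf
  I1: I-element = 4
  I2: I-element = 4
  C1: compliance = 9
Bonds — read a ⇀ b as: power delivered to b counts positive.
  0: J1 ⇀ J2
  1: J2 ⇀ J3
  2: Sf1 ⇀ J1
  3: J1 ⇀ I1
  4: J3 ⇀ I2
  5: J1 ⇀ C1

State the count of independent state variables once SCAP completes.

bond 2 →Sf1  (source Sf1 imposes f)
bond 3 →I1  (I1 outputs flow p/I1)
bond 4 →I2  (prefer integral on I2)
bond 1 →J3  (J3 needs exactly one e-in)
bond 0 →J2  (closing 0-jn rule on J2)
bond 5 →J1  (only one effort-in slot at J1)

3  (C1, I1, I2 all integral)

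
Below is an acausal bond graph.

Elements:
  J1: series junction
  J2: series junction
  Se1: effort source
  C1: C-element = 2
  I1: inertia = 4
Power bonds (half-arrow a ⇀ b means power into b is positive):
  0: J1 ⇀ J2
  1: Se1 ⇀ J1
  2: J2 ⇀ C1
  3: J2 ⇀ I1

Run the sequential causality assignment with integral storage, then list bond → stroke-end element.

b1 stroke→J1  (Se1: effort source, stroke at far end)
b0 stroke→J2  (J1: last free bond brings flow in)
b2 stroke→J2  (C1 integral (e out))
b3 stroke→I1  (J2: last free bond brings flow in)

bond 0 |J2
bond 1 |J1
bond 2 |J2
bond 3 |I1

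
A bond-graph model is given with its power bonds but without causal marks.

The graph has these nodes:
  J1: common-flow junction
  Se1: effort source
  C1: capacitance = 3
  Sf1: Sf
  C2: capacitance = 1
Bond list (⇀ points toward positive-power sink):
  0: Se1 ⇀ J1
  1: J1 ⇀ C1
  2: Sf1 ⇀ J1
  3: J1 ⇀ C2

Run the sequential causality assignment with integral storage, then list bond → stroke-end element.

bond 0 →J1
bond 1 →J1
bond 2 →Sf1
bond 3 →J1

#0 |J1  (Se1 fixes effort; stroke away)
#2 |Sf1  (Sf1 fixes flow; stroke at Sf1)
#1 |J1  (J1 flow already set via bond 2)
#3 |J1  (J1: bond 2 brought flow, rest push out)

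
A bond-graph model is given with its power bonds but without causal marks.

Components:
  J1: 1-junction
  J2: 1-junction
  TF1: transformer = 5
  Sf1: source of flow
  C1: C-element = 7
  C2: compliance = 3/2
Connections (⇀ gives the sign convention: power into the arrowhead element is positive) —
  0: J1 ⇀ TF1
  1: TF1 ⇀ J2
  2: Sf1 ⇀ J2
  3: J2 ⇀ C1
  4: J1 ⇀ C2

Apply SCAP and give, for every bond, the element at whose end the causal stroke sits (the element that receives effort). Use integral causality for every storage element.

bond 2 →Sf1  (Sf1 fixes flow; stroke at Sf1)
bond 1 →J2  (J2 flow already set via bond 2)
bond 3 →J2  (1-jn J2 has f-setter on 2)
bond 0 →TF1  (through TF1, causality passes straight; one stroke at TF1)
bond 4 →J1  (common-f at J1 fixed by 0)

#0 |TF1
#1 |J2
#2 |Sf1
#3 |J2
#4 |J1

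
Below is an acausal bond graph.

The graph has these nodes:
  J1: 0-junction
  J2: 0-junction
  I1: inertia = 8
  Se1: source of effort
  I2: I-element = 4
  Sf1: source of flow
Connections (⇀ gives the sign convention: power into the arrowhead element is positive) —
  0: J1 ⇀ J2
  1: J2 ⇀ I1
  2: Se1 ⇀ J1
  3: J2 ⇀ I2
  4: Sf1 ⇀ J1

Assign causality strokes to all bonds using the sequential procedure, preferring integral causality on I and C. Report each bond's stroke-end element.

β0 stroke at J2
β1 stroke at I1
β2 stroke at J1
β3 stroke at I2
β4 stroke at Sf1

b2 →J1  (Se1 (Se) sets effort on bond)
b4 →Sf1  (source Sf1 imposes f)
b0 →J2  (0-jn J1 has e-setter on 2)
b1 →I1  (J2 effort already set via bond 0)
b3 →I2  (J2: bond 0 brought effort, rest push out)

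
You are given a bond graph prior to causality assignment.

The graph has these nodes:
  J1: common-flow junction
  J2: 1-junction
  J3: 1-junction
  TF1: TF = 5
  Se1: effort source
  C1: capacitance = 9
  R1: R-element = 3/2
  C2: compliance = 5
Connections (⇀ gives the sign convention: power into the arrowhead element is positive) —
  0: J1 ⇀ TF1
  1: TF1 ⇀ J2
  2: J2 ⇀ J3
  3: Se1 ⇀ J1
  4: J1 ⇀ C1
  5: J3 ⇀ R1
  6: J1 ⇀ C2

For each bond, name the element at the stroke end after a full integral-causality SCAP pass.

#0 →TF1
#1 →J2
#2 →J3
#3 →J1
#4 →J1
#5 →R1
#6 →J1

#3 stroke→J1  (Se1 fixes effort; stroke away)
#4 stroke→J1  (C1: C, integral causality)
#6 stroke→J1  (C2 integral (e out))
#0 stroke→TF1  (closing 1-jn rule on J1)
#1 stroke→J2  (through TF1, causality passes straight; one stroke at TF1)
#2 stroke→J3  (only one flow-in slot at J2)
#5 stroke→R1  (only one flow-in slot at J3)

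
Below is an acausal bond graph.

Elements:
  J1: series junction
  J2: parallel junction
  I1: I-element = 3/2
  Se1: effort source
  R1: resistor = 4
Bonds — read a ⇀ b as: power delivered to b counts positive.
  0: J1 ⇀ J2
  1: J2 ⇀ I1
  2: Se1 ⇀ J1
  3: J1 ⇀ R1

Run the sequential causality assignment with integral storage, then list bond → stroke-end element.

bond 2 stroke at J1  (Se1: effort source, stroke at far end)
bond 1 stroke at I1  (I1: I, integral causality)
bond 0 stroke at J2  (closing 0-jn rule on J2)
bond 3 stroke at J1  (J1: bond 0 brought flow, rest push out)

#0 →J2
#1 →I1
#2 →J1
#3 →J1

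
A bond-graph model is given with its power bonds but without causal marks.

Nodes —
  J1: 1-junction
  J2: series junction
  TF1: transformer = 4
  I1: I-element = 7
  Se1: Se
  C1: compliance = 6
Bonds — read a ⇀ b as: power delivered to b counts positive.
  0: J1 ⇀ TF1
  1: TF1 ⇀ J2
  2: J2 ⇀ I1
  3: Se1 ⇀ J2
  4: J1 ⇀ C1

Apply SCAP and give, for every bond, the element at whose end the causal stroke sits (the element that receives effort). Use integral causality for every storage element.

β0 |TF1
β1 |J2
β2 |I1
β3 |J2
β4 |J1

#3 |J2  (Se1 fixes effort; stroke away)
#2 |I1  (I1 integral (f out))
#1 |J2  (1-jn J2 has f-setter on 2)
#0 |TF1  (through TF1, causality passes straight; one stroke at TF1)
#4 |J1  (J1 flow already set via bond 0)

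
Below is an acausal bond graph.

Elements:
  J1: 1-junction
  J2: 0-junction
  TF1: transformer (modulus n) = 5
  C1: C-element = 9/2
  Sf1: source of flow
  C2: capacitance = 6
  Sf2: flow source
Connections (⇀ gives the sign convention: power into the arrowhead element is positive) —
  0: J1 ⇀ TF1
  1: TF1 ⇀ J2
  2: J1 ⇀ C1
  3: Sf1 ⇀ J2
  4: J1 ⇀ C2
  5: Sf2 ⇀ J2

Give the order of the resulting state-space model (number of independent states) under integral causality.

2  (C1, C2 all integral)

bond 3 →Sf1  (Sf1 fixes flow; stroke at Sf1)
bond 5 →Sf2  (Sf2 (Sf) sets flow on bond)
bond 1 →J2  (closing 0-jn rule on J2)
bond 0 →TF1  (TF1 one-in-one-out from 1)
bond 2 →J1  (J1 flow already set via bond 0)
bond 4 →J1  (J1 flow already set via bond 0)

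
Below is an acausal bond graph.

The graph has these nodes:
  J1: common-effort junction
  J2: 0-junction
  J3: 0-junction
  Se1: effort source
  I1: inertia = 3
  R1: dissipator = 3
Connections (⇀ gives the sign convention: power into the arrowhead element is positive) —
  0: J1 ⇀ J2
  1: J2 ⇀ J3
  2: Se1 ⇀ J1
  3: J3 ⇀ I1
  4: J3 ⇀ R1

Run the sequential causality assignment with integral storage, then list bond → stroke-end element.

#2 →J1  (source Se1 imposes e)
#0 →J2  (J1: bond 2 brought effort, rest push out)
#1 →J3  (common-e at J2 fixed by 0)
#3 →I1  (common-e at J3 fixed by 1)
#4 →R1  (J3: bond 1 brought effort, rest push out)

bond 0 |J2
bond 1 |J3
bond 2 |J1
bond 3 |I1
bond 4 |R1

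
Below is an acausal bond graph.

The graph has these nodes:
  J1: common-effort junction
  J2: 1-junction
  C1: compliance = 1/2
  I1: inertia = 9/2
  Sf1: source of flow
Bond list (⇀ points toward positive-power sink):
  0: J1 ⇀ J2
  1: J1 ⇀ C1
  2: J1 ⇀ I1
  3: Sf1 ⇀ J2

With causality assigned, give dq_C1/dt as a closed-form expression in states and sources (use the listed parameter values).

bond 3 stroke→Sf1  (source Sf1 imposes f)
bond 0 stroke→J2  (J2: bond 3 brought flow, rest push out)
bond 1 stroke→J1  (C1: C, integral causality)
bond 2 stroke→I1  (common-e at J1 fixed by 1)

dq_C1/dt = -F_Sf1 - 2*p_I1/9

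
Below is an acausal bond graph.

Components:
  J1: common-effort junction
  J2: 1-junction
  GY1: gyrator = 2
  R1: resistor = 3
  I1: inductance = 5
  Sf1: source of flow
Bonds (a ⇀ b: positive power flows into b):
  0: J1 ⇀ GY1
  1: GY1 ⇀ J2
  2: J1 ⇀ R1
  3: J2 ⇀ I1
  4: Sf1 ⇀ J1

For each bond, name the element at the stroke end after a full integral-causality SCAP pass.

β4 stroke→Sf1  (Sf1 (Sf) sets flow on bond)
β3 stroke→I1  (prefer integral on I1)
β1 stroke→J2  (J2 flow already set via bond 3)
β0 stroke→J1  (GY GY1: same side as bond 1)
β2 stroke→R1  (common-e at J1 fixed by 0)

b0 stroke at J1
b1 stroke at J2
b2 stroke at R1
b3 stroke at I1
b4 stroke at Sf1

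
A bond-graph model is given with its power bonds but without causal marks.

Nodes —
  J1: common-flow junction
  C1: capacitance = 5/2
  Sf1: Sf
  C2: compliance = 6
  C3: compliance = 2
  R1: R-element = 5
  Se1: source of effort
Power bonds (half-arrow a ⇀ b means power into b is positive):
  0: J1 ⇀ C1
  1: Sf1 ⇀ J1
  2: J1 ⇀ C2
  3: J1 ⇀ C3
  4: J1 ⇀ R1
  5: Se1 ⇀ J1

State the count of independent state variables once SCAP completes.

β1 →Sf1  (Sf1 fixes flow; stroke at Sf1)
β5 →J1  (Se1 fixes effort; stroke away)
β0 →J1  (J1: bond 1 brought flow, rest push out)
β2 →J1  (1-jn J1 has f-setter on 1)
β3 →J1  (1-jn J1 has f-setter on 1)
β4 →J1  (common-f at J1 fixed by 1)

3  (C1, C2, C3 all integral)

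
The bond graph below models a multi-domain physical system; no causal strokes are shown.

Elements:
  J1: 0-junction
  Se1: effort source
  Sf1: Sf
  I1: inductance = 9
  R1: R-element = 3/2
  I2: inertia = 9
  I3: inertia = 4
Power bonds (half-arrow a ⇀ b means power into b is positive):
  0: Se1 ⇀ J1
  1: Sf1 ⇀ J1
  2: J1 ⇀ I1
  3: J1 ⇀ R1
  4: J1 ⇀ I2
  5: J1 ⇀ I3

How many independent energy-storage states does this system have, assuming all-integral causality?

3  (I1, I2, I3 all integral)

β0 stroke→J1  (Se1: effort source, stroke at far end)
β1 stroke→Sf1  (Sf1 (Sf) sets flow on bond)
β2 stroke→I1  (0-jn J1 has e-setter on 0)
β3 stroke→R1  (J1: bond 0 brought effort, rest push out)
β4 stroke→I2  (common-e at J1 fixed by 0)
β5 stroke→I3  (0-jn J1 has e-setter on 0)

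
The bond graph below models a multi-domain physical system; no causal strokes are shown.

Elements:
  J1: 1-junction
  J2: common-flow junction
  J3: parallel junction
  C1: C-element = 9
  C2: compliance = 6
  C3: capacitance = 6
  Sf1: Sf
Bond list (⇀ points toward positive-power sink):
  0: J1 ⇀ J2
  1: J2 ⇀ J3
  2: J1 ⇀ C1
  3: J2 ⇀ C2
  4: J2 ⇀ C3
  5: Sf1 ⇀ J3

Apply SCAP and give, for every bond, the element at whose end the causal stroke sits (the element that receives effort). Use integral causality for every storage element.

bond 5 →Sf1  (Sf1 (Sf) sets flow on bond)
bond 1 →J3  (J3 needs exactly one e-in)
bond 0 →J2  (J2: bond 1 brought flow, rest push out)
bond 3 →J2  (J2: bond 1 brought flow, rest push out)
bond 4 →J2  (1-jn J2 has f-setter on 1)
bond 2 →J1  (J1 flow already set via bond 0)

b0 |J2
b1 |J3
b2 |J1
b3 |J2
b4 |J2
b5 |Sf1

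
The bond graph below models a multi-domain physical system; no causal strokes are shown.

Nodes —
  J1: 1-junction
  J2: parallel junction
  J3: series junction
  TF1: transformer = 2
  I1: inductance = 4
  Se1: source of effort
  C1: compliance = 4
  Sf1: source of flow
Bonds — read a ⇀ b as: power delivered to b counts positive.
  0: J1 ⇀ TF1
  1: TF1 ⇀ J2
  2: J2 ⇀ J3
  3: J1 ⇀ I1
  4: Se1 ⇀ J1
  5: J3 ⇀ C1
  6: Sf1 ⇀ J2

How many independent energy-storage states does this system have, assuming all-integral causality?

β4 →J1  (Se1: effort source, stroke at far end)
β6 →Sf1  (source Sf1 imposes f)
β3 →I1  (I1: I, integral causality)
β0 →J1  (J1: bond 3 brought flow, rest push out)
β1 →TF1  (TF1: transformer flips bond 0)
β2 →J2  (J2 needs exactly one e-in)
β5 →J3  (1-jn J3 has f-setter on 2)

2  (C1, I1 all integral)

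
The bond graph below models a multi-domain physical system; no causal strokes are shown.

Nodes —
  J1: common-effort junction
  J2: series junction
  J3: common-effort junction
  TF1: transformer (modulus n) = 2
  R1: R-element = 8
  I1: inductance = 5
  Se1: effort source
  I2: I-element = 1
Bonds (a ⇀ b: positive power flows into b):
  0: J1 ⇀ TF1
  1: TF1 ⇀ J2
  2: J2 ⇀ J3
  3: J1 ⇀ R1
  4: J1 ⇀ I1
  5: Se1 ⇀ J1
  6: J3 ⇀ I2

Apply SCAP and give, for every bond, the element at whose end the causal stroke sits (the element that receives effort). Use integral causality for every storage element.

b5 →J1  (source Se1 imposes e)
b0 →TF1  (J1: bond 5 brought effort, rest push out)
b3 →R1  (J1: bond 5 brought effort, rest push out)
b4 →I1  (0-jn J1 has e-setter on 5)
b1 →J2  (TF TF1: opposite of bond 0)
b2 →J3  (J2: last free bond brings flow in)
b6 →I2  (0-jn J3 has e-setter on 2)

β0 stroke at TF1
β1 stroke at J2
β2 stroke at J3
β3 stroke at R1
β4 stroke at I1
β5 stroke at J1
β6 stroke at I2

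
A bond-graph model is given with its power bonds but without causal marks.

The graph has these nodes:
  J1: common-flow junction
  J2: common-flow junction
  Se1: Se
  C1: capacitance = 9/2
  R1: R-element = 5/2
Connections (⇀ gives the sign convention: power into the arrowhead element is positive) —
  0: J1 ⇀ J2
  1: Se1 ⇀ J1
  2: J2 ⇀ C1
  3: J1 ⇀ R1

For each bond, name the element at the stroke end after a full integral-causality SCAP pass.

b0 |J1
b1 |J1
b2 |J2
b3 |R1

bond 1 stroke at J1  (Se1 fixes effort; stroke away)
bond 2 stroke at J2  (C1 outputs effort q/C1)
bond 0 stroke at J1  (only one flow-in slot at J2)
bond 3 stroke at R1  (J1 needs exactly one f-in)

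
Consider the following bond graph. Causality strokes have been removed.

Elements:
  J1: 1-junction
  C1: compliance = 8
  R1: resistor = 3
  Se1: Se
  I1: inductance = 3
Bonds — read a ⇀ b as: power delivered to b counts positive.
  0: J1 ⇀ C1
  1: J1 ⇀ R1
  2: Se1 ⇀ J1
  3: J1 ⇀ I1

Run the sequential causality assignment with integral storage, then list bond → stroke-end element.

β2 |J1  (source Se1 imposes e)
β0 |J1  (C1: C, integral causality)
β3 |I1  (I1 outputs flow p/I1)
β1 |J1  (J1: bond 3 brought flow, rest push out)

#0 |J1
#1 |J1
#2 |J1
#3 |I1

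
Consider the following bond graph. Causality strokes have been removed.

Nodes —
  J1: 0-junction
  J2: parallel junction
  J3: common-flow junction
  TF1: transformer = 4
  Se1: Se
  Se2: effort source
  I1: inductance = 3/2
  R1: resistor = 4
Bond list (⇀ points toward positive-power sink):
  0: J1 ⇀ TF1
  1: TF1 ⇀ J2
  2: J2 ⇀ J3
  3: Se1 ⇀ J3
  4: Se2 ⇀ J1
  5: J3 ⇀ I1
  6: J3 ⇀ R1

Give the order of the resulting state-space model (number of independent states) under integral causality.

bond 3 |J3  (source Se1 imposes e)
bond 4 |J1  (Se2 (Se) sets effort on bond)
bond 0 |TF1  (common-e at J1 fixed by 4)
bond 1 |J2  (TF1: transformer flips bond 0)
bond 2 |J3  (common-e at J2 fixed by 1)
bond 5 |I1  (I1 outputs flow p/I1)
bond 6 |J3  (1-jn J3 has f-setter on 5)

1  (I1 all integral)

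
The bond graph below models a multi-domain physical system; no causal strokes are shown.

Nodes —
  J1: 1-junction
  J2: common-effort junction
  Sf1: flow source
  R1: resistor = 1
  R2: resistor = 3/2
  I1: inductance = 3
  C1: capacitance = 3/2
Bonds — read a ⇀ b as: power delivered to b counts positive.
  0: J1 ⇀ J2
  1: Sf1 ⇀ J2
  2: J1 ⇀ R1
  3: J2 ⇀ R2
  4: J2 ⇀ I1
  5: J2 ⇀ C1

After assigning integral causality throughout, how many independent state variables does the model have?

b1 →Sf1  (Sf1 (Sf) sets flow on bond)
b4 →I1  (I1 integral (f out))
b5 →J2  (C1: C, integral causality)
b0 →J1  (J2: bond 5 brought effort, rest push out)
b3 →R2  (common-e at J2 fixed by 5)
b2 →R1  (closing 1-jn rule on J1)

2  (C1, I1 all integral)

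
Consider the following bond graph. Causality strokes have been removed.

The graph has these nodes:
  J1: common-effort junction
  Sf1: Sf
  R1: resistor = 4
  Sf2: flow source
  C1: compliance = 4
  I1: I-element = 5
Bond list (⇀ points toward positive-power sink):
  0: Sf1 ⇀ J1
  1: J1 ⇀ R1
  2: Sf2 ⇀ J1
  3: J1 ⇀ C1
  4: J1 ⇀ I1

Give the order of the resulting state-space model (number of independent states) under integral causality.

b0 stroke at Sf1  (Sf1 (Sf) sets flow on bond)
b2 stroke at Sf2  (Sf2 fixes flow; stroke at Sf2)
b3 stroke at J1  (C1 outputs effort q/C1)
b1 stroke at R1  (J1: bond 3 brought effort, rest push out)
b4 stroke at I1  (J1 effort already set via bond 3)

2  (C1, I1 all integral)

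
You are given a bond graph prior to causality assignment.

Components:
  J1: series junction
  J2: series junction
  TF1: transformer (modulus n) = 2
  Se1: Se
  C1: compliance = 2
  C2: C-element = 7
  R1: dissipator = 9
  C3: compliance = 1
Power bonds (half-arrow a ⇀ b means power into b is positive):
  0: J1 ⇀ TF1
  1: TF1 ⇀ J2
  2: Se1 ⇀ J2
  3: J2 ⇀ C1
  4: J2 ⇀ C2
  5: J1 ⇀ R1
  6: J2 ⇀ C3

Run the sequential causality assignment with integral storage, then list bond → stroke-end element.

b2 stroke at J2  (Se1 fixes effort; stroke away)
b3 stroke at J2  (prefer integral on C1)
b4 stroke at J2  (C2: C, integral causality)
b6 stroke at J2  (C3 outputs effort q/C3)
b1 stroke at TF1  (J2 needs exactly one f-in)
b0 stroke at J1  (TF1: transformer flips bond 1)
b5 stroke at R1  (closing 1-jn rule on J1)

β0 →J1
β1 →TF1
β2 →J2
β3 →J2
β4 →J2
β5 →R1
β6 →J2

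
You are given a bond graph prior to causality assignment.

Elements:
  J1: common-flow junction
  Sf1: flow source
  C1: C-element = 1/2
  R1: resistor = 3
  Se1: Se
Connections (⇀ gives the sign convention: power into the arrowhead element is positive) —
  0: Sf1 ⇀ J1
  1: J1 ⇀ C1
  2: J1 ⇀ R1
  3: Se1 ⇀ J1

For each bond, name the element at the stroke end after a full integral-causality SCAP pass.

b0 stroke→Sf1  (Sf1 (Sf) sets flow on bond)
b3 stroke→J1  (Se1 (Se) sets effort on bond)
b1 stroke→J1  (J1 flow already set via bond 0)
b2 stroke→J1  (J1: bond 0 brought flow, rest push out)

bond 0 →Sf1
bond 1 →J1
bond 2 →J1
bond 3 →J1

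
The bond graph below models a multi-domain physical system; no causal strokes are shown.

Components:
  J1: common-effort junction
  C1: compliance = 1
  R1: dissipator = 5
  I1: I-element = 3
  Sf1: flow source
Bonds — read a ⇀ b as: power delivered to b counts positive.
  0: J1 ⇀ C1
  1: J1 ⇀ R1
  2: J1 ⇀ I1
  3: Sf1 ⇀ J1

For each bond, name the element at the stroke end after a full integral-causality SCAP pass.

#3 →Sf1  (source Sf1 imposes f)
#0 →J1  (C1: C, integral causality)
#1 →R1  (common-e at J1 fixed by 0)
#2 →I1  (J1: bond 0 brought effort, rest push out)

b0 |J1
b1 |R1
b2 |I1
b3 |Sf1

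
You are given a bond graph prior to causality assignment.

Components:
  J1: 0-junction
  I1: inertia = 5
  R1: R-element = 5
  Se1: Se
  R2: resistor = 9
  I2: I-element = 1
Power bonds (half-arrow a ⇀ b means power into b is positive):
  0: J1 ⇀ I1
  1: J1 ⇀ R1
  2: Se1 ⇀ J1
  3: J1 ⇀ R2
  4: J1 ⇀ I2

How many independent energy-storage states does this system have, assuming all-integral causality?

2  (I1, I2 all integral)

bond 2 stroke at J1  (source Se1 imposes e)
bond 0 stroke at I1  (common-e at J1 fixed by 2)
bond 1 stroke at R1  (common-e at J1 fixed by 2)
bond 3 stroke at R2  (J1: bond 2 brought effort, rest push out)
bond 4 stroke at I2  (common-e at J1 fixed by 2)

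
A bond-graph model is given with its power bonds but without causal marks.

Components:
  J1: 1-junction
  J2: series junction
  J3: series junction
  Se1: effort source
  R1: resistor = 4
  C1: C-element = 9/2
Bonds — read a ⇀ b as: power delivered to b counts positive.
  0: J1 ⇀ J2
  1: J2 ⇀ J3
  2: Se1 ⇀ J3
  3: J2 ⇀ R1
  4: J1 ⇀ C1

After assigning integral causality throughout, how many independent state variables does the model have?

β2 →J3  (Se1: effort source, stroke at far end)
β1 →J2  (J3 needs exactly one f-in)
β4 →J1  (C1: C, integral causality)
β0 →J2  (only one flow-in slot at J1)
β3 →R1  (closing 1-jn rule on J2)

1  (C1 all integral)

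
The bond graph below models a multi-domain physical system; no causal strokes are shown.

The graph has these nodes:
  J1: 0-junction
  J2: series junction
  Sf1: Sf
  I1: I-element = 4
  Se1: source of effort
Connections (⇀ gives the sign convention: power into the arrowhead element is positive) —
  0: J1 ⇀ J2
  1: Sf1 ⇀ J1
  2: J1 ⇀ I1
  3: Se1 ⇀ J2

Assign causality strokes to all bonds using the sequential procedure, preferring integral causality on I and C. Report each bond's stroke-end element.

#1 |Sf1  (source Sf1 imposes f)
#3 |J2  (Se1 fixes effort; stroke away)
#0 |J1  (J2 needs exactly one f-in)
#2 |I1  (0-jn J1 has e-setter on 0)

b0 stroke at J1
b1 stroke at Sf1
b2 stroke at I1
b3 stroke at J2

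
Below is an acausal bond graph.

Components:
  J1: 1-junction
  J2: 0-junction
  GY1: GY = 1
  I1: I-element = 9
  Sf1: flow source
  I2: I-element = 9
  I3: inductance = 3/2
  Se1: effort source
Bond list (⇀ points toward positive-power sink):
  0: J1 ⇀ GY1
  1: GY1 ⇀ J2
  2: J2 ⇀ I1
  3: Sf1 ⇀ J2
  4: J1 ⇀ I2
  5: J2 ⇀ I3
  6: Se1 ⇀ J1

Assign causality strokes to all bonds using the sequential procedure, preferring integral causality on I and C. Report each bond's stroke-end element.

β0 stroke at J1
β1 stroke at J2
β2 stroke at I1
β3 stroke at Sf1
β4 stroke at I2
β5 stroke at I3
β6 stroke at J1

b3 stroke at Sf1  (source Sf1 imposes f)
b6 stroke at J1  (Se1 fixes effort; stroke away)
b2 stroke at I1  (I1: I, integral causality)
b4 stroke at I2  (I2 outputs flow p/I2)
b0 stroke at J1  (common-f at J1 fixed by 4)
b1 stroke at J2  (through GY1, causality inverts; strokes same side of GY1)
b5 stroke at I3  (0-jn J2 has e-setter on 1)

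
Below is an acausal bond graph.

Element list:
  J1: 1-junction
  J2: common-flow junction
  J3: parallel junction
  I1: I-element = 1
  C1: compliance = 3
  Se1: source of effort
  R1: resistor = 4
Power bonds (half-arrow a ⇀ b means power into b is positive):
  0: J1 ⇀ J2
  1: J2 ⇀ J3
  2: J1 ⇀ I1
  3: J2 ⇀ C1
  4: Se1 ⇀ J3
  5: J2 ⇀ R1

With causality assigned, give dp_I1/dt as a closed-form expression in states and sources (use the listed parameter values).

#4 →J3  (Se1: effort source, stroke at far end)
#1 →J2  (common-e at J3 fixed by 4)
#2 →I1  (prefer integral on I1)
#0 →J1  (1-jn J1 has f-setter on 2)
#3 →J2  (common-f at J2 fixed by 0)
#5 →J2  (J2 flow already set via bond 0)

dp_I1/dt = -E_Se1 - 4*p_I1 - q_C1/3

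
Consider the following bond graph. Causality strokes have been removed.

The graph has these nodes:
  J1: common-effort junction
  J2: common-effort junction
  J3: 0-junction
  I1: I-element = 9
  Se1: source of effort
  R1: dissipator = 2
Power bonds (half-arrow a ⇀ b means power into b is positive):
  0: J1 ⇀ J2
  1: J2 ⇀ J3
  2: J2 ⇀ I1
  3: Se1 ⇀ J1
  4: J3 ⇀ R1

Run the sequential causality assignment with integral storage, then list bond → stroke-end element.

β0 →J2
β1 →J3
β2 →I1
β3 →J1
β4 →R1

b3 stroke at J1  (Se1 (Se) sets effort on bond)
b0 stroke at J2  (0-jn J1 has e-setter on 3)
b1 stroke at J3  (common-e at J2 fixed by 0)
b2 stroke at I1  (common-e at J2 fixed by 0)
b4 stroke at R1  (J3: bond 1 brought effort, rest push out)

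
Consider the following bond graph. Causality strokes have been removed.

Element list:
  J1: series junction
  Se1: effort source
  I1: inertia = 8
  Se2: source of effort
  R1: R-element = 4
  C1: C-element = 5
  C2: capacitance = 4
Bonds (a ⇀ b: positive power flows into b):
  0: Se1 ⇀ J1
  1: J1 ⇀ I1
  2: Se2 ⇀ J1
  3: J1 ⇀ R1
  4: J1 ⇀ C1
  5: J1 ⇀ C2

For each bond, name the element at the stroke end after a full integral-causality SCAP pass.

bond 0 →J1  (Se1 fixes effort; stroke away)
bond 2 →J1  (source Se2 imposes e)
bond 1 →I1  (I1: I, integral causality)
bond 3 →J1  (J1 flow already set via bond 1)
bond 4 →J1  (common-f at J1 fixed by 1)
bond 5 →J1  (J1: bond 1 brought flow, rest push out)

β0 →J1
β1 →I1
β2 →J1
β3 →J1
β4 →J1
β5 →J1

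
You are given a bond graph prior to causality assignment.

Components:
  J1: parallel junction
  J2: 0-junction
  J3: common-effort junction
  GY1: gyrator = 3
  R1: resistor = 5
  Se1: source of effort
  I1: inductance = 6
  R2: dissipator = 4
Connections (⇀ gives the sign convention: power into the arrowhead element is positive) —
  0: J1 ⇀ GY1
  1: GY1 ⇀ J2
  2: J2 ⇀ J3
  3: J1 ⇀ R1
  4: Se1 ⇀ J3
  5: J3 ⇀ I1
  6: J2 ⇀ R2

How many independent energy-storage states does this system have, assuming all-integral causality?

β4 |J3  (source Se1 imposes e)
β2 |J2  (common-e at J3 fixed by 4)
β5 |I1  (J3: bond 4 brought effort, rest push out)
β1 |GY1  (J2: bond 2 brought effort, rest push out)
β6 |R2  (common-e at J2 fixed by 2)
β0 |GY1  (through GY1, causality inverts; strokes same side of GY1)
β3 |J1  (J1 needs exactly one e-in)

1  (I1 all integral)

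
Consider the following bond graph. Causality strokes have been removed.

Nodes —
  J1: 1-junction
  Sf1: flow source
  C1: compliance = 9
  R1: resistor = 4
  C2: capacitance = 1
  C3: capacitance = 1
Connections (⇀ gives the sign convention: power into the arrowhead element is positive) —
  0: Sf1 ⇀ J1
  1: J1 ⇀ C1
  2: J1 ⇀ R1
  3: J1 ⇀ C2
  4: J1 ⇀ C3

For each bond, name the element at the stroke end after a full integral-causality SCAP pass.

b0 |Sf1
b1 |J1
b2 |J1
b3 |J1
b4 |J1

b0 stroke→Sf1  (Sf1: flow source, stroke at near end)
b1 stroke→J1  (common-f at J1 fixed by 0)
b2 stroke→J1  (J1: bond 0 brought flow, rest push out)
b3 stroke→J1  (J1: bond 0 brought flow, rest push out)
b4 stroke→J1  (J1: bond 0 brought flow, rest push out)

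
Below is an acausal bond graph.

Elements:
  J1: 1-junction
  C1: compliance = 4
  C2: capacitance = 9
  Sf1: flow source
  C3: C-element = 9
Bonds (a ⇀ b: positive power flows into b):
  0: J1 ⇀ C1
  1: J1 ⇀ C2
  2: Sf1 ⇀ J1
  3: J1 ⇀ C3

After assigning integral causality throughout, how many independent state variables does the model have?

3  (C1, C2, C3 all integral)

b2 stroke at Sf1  (Sf1 fixes flow; stroke at Sf1)
b0 stroke at J1  (1-jn J1 has f-setter on 2)
b1 stroke at J1  (J1: bond 2 brought flow, rest push out)
b3 stroke at J1  (common-f at J1 fixed by 2)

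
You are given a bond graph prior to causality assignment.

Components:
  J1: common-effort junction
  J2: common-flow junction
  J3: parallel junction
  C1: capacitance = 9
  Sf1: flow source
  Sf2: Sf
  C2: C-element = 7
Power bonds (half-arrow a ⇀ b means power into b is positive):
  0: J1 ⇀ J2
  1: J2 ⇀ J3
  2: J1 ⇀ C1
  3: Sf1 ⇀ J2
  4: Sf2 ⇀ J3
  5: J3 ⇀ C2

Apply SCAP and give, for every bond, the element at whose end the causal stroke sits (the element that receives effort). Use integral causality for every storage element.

β0 stroke→J2
β1 stroke→J2
β2 stroke→J1
β3 stroke→Sf1
β4 stroke→Sf2
β5 stroke→J3

#3 stroke at Sf1  (Sf1 (Sf) sets flow on bond)
#4 stroke at Sf2  (source Sf2 imposes f)
#0 stroke at J2  (J2: bond 3 brought flow, rest push out)
#1 stroke at J2  (J2 flow already set via bond 3)
#5 stroke at J3  (closing 0-jn rule on J3)
#2 stroke at J1  (only one effort-in slot at J1)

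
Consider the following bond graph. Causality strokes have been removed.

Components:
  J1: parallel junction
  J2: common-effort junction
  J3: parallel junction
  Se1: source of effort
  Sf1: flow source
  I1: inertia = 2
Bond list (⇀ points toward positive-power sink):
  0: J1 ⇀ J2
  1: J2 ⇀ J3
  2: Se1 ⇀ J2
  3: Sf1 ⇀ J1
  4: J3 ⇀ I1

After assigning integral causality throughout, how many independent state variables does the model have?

#2 |J2  (Se1 fixes effort; stroke away)
#3 |Sf1  (Sf1 fixes flow; stroke at Sf1)
#0 |J1  (J1: last free bond brings effort in)
#1 |J3  (0-jn J2 has e-setter on 2)
#4 |I1  (J3 effort already set via bond 1)

1  (I1 all integral)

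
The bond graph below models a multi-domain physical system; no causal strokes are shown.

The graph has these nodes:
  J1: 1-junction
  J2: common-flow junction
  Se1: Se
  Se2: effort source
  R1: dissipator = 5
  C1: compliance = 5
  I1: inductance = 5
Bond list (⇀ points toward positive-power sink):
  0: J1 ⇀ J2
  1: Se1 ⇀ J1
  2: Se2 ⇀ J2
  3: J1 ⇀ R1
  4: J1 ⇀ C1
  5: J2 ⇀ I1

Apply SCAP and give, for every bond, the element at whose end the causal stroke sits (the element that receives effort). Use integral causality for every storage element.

bond 1 →J1  (Se1: effort source, stroke at far end)
bond 2 →J2  (Se2 fixes effort; stroke away)
bond 4 →J1  (C1: C, integral causality)
bond 5 →I1  (prefer integral on I1)
bond 0 →J2  (common-f at J2 fixed by 5)
bond 3 →J1  (1-jn J1 has f-setter on 0)

bond 0 stroke→J2
bond 1 stroke→J1
bond 2 stroke→J2
bond 3 stroke→J1
bond 4 stroke→J1
bond 5 stroke→I1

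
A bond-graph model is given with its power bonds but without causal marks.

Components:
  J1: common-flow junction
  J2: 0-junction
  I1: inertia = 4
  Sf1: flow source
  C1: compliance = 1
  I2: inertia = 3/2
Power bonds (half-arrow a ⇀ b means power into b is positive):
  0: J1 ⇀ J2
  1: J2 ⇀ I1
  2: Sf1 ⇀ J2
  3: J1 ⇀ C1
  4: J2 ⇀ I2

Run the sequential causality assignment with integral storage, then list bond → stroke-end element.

#0 →J2
#1 →I1
#2 →Sf1
#3 →J1
#4 →I2

bond 2 stroke→Sf1  (Sf1: flow source, stroke at near end)
bond 1 stroke→I1  (prefer integral on I1)
bond 3 stroke→J1  (C1 integral (e out))
bond 0 stroke→J2  (closing 1-jn rule on J1)
bond 4 stroke→I2  (J2: bond 0 brought effort, rest push out)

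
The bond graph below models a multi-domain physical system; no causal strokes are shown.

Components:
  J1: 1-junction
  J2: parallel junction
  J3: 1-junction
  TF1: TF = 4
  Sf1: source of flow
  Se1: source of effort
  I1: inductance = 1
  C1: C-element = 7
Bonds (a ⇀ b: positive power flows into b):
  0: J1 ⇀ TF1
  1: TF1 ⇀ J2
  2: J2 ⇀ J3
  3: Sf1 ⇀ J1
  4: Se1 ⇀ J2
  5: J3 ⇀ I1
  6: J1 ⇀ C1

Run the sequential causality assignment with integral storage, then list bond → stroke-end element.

#0 →J1
#1 →TF1
#2 →J3
#3 →Sf1
#4 →J2
#5 →I1
#6 →J1

bond 3 stroke at Sf1  (Sf1: flow source, stroke at near end)
bond 4 stroke at J2  (Se1: effort source, stroke at far end)
bond 0 stroke at J1  (common-f at J1 fixed by 3)
bond 6 stroke at J1  (common-f at J1 fixed by 3)
bond 1 stroke at TF1  (J2 effort already set via bond 4)
bond 2 stroke at J3  (J2 effort already set via bond 4)
bond 5 stroke at I1  (J3 needs exactly one f-in)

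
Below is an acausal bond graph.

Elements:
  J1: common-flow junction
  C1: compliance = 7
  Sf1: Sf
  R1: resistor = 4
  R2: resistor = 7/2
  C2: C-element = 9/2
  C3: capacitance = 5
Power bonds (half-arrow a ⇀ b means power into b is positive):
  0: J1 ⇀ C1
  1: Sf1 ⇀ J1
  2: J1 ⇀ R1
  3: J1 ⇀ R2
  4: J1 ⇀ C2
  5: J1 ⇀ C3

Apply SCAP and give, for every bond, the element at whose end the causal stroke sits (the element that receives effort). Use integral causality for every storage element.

β1 stroke→Sf1  (Sf1: flow source, stroke at near end)
β0 stroke→J1  (1-jn J1 has f-setter on 1)
β2 stroke→J1  (J1 flow already set via bond 1)
β3 stroke→J1  (J1: bond 1 brought flow, rest push out)
β4 stroke→J1  (1-jn J1 has f-setter on 1)
β5 stroke→J1  (1-jn J1 has f-setter on 1)

b0 stroke→J1
b1 stroke→Sf1
b2 stroke→J1
b3 stroke→J1
b4 stroke→J1
b5 stroke→J1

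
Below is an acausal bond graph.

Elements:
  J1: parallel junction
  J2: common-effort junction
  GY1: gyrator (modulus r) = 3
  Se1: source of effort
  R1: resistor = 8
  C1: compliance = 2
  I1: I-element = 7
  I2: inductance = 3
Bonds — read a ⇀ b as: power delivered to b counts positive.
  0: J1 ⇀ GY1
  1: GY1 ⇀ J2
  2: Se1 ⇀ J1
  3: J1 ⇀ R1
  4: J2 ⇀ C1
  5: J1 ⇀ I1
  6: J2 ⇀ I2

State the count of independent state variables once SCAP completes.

3  (C1, I1, I2 all integral)

b2 stroke→J1  (Se1: effort source, stroke at far end)
b0 stroke→GY1  (0-jn J1 has e-setter on 2)
b3 stroke→R1  (0-jn J1 has e-setter on 2)
b5 stroke→I1  (common-e at J1 fixed by 2)
b1 stroke→GY1  (GY1 both-in/both-out from 0)
b4 stroke→J2  (prefer integral on C1)
b6 stroke→I2  (0-jn J2 has e-setter on 4)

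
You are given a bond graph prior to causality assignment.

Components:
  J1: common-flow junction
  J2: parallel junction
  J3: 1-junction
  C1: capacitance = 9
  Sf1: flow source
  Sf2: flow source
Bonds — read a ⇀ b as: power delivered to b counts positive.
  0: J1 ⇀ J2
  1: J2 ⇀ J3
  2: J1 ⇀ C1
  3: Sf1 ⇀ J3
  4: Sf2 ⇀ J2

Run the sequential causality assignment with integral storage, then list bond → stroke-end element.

#3 |Sf1  (source Sf1 imposes f)
#4 |Sf2  (Sf2 fixes flow; stroke at Sf2)
#1 |J3  (common-f at J3 fixed by 3)
#0 |J2  (only one effort-in slot at J2)
#2 |J1  (common-f at J1 fixed by 0)

bond 0 stroke→J2
bond 1 stroke→J3
bond 2 stroke→J1
bond 3 stroke→Sf1
bond 4 stroke→Sf2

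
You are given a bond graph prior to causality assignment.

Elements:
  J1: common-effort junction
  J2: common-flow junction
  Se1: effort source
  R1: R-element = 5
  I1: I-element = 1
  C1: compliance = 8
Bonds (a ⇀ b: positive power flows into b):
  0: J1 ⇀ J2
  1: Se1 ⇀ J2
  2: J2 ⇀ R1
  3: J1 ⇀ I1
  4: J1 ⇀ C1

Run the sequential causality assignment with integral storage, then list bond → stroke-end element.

β1 stroke at J2  (Se1 (Se) sets effort on bond)
β3 stroke at I1  (I1 integral (f out))
β4 stroke at J1  (C1: C, integral causality)
β0 stroke at J2  (common-e at J1 fixed by 4)
β2 stroke at R1  (only one flow-in slot at J2)

b0 stroke at J2
b1 stroke at J2
b2 stroke at R1
b3 stroke at I1
b4 stroke at J1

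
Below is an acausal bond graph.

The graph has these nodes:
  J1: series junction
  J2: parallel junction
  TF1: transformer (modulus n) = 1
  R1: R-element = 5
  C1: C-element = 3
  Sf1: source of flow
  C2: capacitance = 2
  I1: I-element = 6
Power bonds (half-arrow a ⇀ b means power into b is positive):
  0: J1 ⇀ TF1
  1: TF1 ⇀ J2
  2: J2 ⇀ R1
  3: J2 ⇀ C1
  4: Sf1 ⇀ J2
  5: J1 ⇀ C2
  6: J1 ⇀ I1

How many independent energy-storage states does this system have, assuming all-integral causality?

#4 stroke→Sf1  (Sf1: flow source, stroke at near end)
#3 stroke→J2  (C1 integral (e out))
#1 stroke→TF1  (common-e at J2 fixed by 3)
#2 stroke→R1  (J2 effort already set via bond 3)
#0 stroke→J1  (TF TF1: opposite of bond 1)
#5 stroke→J1  (C2: C, integral causality)
#6 stroke→I1  (J1 needs exactly one f-in)

3  (C1, C2, I1 all integral)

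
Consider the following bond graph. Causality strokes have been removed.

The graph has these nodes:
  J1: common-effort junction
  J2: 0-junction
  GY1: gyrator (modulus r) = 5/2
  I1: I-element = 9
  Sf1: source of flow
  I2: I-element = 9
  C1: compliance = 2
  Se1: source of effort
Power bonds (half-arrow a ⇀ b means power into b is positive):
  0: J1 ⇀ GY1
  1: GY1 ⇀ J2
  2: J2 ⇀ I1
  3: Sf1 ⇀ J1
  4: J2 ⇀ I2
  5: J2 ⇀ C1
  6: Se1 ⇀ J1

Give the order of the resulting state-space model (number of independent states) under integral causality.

3  (C1, I1, I2 all integral)

b3 stroke at Sf1  (Sf1 fixes flow; stroke at Sf1)
b6 stroke at J1  (source Se1 imposes e)
b0 stroke at GY1  (J1 effort already set via bond 6)
b1 stroke at GY1  (GY1 both-in/both-out from 0)
b2 stroke at I1  (prefer integral on I1)
b4 stroke at I2  (I2: I, integral causality)
b5 stroke at J2  (J2: last free bond brings effort in)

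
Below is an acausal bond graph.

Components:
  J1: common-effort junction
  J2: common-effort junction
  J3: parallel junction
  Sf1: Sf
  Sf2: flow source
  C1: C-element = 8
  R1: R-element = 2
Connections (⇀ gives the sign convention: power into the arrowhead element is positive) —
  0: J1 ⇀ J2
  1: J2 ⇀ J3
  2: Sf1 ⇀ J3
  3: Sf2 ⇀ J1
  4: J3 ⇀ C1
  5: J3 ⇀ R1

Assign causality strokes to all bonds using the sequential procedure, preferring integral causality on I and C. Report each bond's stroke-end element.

#2 stroke at Sf1  (Sf1: flow source, stroke at near end)
#3 stroke at Sf2  (Sf2 (Sf) sets flow on bond)
#0 stroke at J1  (J1 needs exactly one e-in)
#1 stroke at J2  (closing 0-jn rule on J2)
#4 stroke at J3  (prefer integral on C1)
#5 stroke at R1  (J3 effort already set via bond 4)

b0 |J1
b1 |J2
b2 |Sf1
b3 |Sf2
b4 |J3
b5 |R1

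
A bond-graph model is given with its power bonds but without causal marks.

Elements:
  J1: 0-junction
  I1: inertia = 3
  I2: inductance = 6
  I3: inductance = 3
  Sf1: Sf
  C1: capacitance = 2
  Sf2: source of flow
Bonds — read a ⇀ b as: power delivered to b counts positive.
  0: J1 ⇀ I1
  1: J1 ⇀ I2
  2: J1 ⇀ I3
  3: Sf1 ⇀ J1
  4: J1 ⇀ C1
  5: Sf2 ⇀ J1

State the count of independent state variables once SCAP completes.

4  (C1, I1, I2, I3 all integral)

β3 stroke at Sf1  (Sf1 (Sf) sets flow on bond)
β5 stroke at Sf2  (Sf2 (Sf) sets flow on bond)
β0 stroke at I1  (prefer integral on I1)
β1 stroke at I2  (I2 outputs flow p/I2)
β2 stroke at I3  (I3 outputs flow p/I3)
β4 stroke at J1  (J1: last free bond brings effort in)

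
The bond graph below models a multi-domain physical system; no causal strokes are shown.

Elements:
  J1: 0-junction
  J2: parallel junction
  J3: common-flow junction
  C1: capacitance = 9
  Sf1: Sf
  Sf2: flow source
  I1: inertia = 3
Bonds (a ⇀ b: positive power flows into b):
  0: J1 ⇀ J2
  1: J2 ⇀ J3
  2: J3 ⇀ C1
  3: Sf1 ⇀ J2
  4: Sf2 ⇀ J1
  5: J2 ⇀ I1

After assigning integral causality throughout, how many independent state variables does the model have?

bond 3 →Sf1  (source Sf1 imposes f)
bond 4 →Sf2  (Sf2 (Sf) sets flow on bond)
bond 0 →J1  (only one effort-in slot at J1)
bond 2 →J3  (C1: C, integral causality)
bond 1 →J2  (closing 1-jn rule on J3)
bond 5 →I1  (0-jn J2 has e-setter on 1)

2  (C1, I1 all integral)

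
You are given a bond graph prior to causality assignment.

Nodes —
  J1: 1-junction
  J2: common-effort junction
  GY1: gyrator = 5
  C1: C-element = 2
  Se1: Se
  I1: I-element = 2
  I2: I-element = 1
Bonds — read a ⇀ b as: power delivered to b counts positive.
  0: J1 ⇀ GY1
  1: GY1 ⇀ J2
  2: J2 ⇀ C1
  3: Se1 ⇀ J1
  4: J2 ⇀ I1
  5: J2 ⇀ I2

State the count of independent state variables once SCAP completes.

#3 →J1  (Se1 (Se) sets effort on bond)
#0 →GY1  (J1 needs exactly one f-in)
#1 →GY1  (through GY1, causality inverts; strokes same side of GY1)
#2 →J2  (C1 integral (e out))
#4 →I1  (0-jn J2 has e-setter on 2)
#5 →I2  (J2 effort already set via bond 2)

3  (C1, I1, I2 all integral)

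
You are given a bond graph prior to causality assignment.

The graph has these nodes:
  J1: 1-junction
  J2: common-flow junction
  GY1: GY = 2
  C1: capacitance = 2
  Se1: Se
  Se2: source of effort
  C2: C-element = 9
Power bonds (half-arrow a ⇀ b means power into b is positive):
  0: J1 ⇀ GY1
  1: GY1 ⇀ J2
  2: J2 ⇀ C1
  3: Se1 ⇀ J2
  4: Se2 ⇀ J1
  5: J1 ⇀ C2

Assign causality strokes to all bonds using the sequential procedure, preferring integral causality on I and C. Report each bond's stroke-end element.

b0 stroke→GY1
b1 stroke→GY1
b2 stroke→J2
b3 stroke→J2
b4 stroke→J1
b5 stroke→J1

#3 stroke at J2  (Se1 (Se) sets effort on bond)
#4 stroke at J1  (Se2: effort source, stroke at far end)
#2 stroke at J2  (C1 integral (e out))
#1 stroke at GY1  (J2 needs exactly one f-in)
#0 stroke at GY1  (GY1 both-in/both-out from 1)
#5 stroke at J1  (common-f at J1 fixed by 0)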